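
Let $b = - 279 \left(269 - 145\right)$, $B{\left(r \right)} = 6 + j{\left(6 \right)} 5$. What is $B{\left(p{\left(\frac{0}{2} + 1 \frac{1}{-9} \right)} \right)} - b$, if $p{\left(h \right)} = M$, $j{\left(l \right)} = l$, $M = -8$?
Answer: $34632$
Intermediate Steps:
$p{\left(h \right)} = -8$
$B{\left(r \right)} = 36$ ($B{\left(r \right)} = 6 + 6 \cdot 5 = 6 + 30 = 36$)
$b = -34596$ ($b = \left(-279\right) 124 = -34596$)
$B{\left(p{\left(\frac{0}{2} + 1 \frac{1}{-9} \right)} \right)} - b = 36 - -34596 = 36 + 34596 = 34632$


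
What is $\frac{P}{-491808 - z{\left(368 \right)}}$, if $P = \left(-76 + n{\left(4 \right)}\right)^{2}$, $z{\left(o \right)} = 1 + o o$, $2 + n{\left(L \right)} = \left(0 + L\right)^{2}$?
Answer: $- \frac{3844}{627233} \approx -0.0061285$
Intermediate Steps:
$n{\left(L \right)} = -2 + L^{2}$ ($n{\left(L \right)} = -2 + \left(0 + L\right)^{2} = -2 + L^{2}$)
$z{\left(o \right)} = 1 + o^{2}$
$P = 3844$ ($P = \left(-76 - \left(2 - 4^{2}\right)\right)^{2} = \left(-76 + \left(-2 + 16\right)\right)^{2} = \left(-76 + 14\right)^{2} = \left(-62\right)^{2} = 3844$)
$\frac{P}{-491808 - z{\left(368 \right)}} = \frac{3844}{-491808 - \left(1 + 368^{2}\right)} = \frac{3844}{-491808 - \left(1 + 135424\right)} = \frac{3844}{-491808 - 135425} = \frac{3844}{-627233} = 3844 \left(- \frac{1}{627233}\right) = - \frac{3844}{627233}$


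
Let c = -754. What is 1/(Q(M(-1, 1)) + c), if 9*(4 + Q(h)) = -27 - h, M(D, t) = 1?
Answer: -9/6850 ≈ -0.0013139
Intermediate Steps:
Q(h) = -7 - h/9 (Q(h) = -4 + (-27 - h)/9 = -4 + (-3 - h/9) = -7 - h/9)
1/(Q(M(-1, 1)) + c) = 1/((-7 - ⅑*1) - 754) = 1/((-7 - ⅑) - 754) = 1/(-64/9 - 754) = 1/(-6850/9) = -9/6850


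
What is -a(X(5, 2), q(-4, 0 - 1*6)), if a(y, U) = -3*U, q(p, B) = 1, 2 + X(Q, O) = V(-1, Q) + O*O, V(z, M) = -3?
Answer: 3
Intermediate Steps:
X(Q, O) = -5 + O**2 (X(Q, O) = -2 + (-3 + O*O) = -2 + (-3 + O**2) = -5 + O**2)
-a(X(5, 2), q(-4, 0 - 1*6)) = -(-3) = -1*(-3) = 3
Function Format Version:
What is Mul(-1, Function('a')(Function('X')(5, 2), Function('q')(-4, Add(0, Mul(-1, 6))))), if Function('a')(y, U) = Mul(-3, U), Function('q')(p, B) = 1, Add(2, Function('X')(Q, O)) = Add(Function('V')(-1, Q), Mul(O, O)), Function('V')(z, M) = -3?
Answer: 3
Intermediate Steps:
Function('X')(Q, O) = Add(-5, Pow(O, 2)) (Function('X')(Q, O) = Add(-2, Add(-3, Mul(O, O))) = Add(-2, Add(-3, Pow(O, 2))) = Add(-5, Pow(O, 2)))
Mul(-1, Function('a')(Function('X')(5, 2), Function('q')(-4, Add(0, Mul(-1, 6))))) = Mul(-1, Mul(-3, 1)) = Mul(-1, -3) = 3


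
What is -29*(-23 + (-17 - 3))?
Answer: 1247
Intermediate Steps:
-29*(-23 + (-17 - 3)) = -29*(-23 - 20) = -29*(-43) = 1247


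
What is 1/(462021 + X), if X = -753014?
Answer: -1/290993 ≈ -3.4365e-6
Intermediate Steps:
1/(462021 + X) = 1/(462021 - 753014) = 1/(-290993) = -1/290993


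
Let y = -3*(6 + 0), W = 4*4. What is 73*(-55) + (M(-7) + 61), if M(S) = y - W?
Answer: -3988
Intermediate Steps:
W = 16
y = -18 (y = -3*6 = -18)
M(S) = -34 (M(S) = -18 - 1*16 = -18 - 16 = -34)
73*(-55) + (M(-7) + 61) = 73*(-55) + (-34 + 61) = -4015 + 27 = -3988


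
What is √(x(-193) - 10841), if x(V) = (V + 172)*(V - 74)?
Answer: I*√5234 ≈ 72.346*I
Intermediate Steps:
x(V) = (-74 + V)*(172 + V) (x(V) = (172 + V)*(-74 + V) = (-74 + V)*(172 + V))
√(x(-193) - 10841) = √((-12728 + (-193)² + 98*(-193)) - 10841) = √((-12728 + 37249 - 18914) - 10841) = √(5607 - 10841) = √(-5234) = I*√5234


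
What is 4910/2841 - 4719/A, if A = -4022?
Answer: 33154699/11426502 ≈ 2.9016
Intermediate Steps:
4910/2841 - 4719/A = 4910/2841 - 4719/(-4022) = 4910*(1/2841) - 4719*(-1/4022) = 4910/2841 + 4719/4022 = 33154699/11426502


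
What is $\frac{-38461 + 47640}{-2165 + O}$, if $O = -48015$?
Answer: $- \frac{9179}{50180} \approx -0.18292$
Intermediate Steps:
$\frac{-38461 + 47640}{-2165 + O} = \frac{-38461 + 47640}{-2165 - 48015} = \frac{9179}{-50180} = 9179 \left(- \frac{1}{50180}\right) = - \frac{9179}{50180}$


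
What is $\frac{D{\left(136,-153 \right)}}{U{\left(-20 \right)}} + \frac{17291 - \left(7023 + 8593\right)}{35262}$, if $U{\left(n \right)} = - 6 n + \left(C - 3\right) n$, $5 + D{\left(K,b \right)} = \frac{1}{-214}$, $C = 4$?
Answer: $- \frac{960301}{377303400} \approx -0.0025452$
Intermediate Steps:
$D{\left(K,b \right)} = - \frac{1071}{214}$ ($D{\left(K,b \right)} = -5 + \frac{1}{-214} = -5 - \frac{1}{214} = - \frac{1071}{214}$)
$U{\left(n \right)} = - 5 n$ ($U{\left(n \right)} = - 6 n + \left(4 - 3\right) n = - 6 n + 1 n = - 6 n + n = - 5 n$)
$\frac{D{\left(136,-153 \right)}}{U{\left(-20 \right)}} + \frac{17291 - \left(7023 + 8593\right)}{35262} = - \frac{1071}{214 \left(\left(-5\right) \left(-20\right)\right)} + \frac{17291 - \left(7023 + 8593\right)}{35262} = - \frac{1071}{214 \cdot 100} + \left(17291 - 15616\right) \frac{1}{35262} = \left(- \frac{1071}{214}\right) \frac{1}{100} + \left(17291 - 15616\right) \frac{1}{35262} = - \frac{1071}{21400} + 1675 \cdot \frac{1}{35262} = - \frac{1071}{21400} + \frac{1675}{35262} = - \frac{960301}{377303400}$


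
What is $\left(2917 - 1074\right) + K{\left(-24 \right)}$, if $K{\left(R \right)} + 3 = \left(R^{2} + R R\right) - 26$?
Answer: $2966$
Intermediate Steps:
$K{\left(R \right)} = -29 + 2 R^{2}$ ($K{\left(R \right)} = -3 - \left(26 - R^{2} - R R\right) = -3 + \left(\left(R^{2} + R^{2}\right) - 26\right) = -3 + \left(2 R^{2} - 26\right) = -3 + \left(-26 + 2 R^{2}\right) = -29 + 2 R^{2}$)
$\left(2917 - 1074\right) + K{\left(-24 \right)} = \left(2917 - 1074\right) - \left(29 - 2 \left(-24\right)^{2}\right) = 1843 + \left(-29 + 2 \cdot 576\right) = 1843 + \left(-29 + 1152\right) = 1843 + 1123 = 2966$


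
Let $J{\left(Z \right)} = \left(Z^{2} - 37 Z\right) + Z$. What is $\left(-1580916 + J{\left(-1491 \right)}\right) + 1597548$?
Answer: $2293389$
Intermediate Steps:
$J{\left(Z \right)} = Z^{2} - 36 Z$
$\left(-1580916 + J{\left(-1491 \right)}\right) + 1597548 = \left(-1580916 - 1491 \left(-36 - 1491\right)\right) + 1597548 = \left(-1580916 - -2276757\right) + 1597548 = \left(-1580916 + 2276757\right) + 1597548 = 695841 + 1597548 = 2293389$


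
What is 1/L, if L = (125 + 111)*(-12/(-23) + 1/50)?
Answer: 575/73514 ≈ 0.0078216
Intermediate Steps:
L = 73514/575 (L = 236*(-12*(-1/23) + 1*(1/50)) = 236*(12/23 + 1/50) = 236*(623/1150) = 73514/575 ≈ 127.85)
1/L = 1/(73514/575) = 575/73514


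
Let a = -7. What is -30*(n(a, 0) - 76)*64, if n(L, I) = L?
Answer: 159360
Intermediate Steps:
-30*(n(a, 0) - 76)*64 = -30*(-7 - 76)*64 = -(-2490)*64 = -30*(-5312) = 159360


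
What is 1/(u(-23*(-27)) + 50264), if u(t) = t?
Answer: 1/50885 ≈ 1.9652e-5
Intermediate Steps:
1/(u(-23*(-27)) + 50264) = 1/(-23*(-27) + 50264) = 1/(621 + 50264) = 1/50885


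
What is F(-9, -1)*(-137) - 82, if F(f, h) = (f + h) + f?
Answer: 2521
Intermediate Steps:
F(f, h) = h + 2*f
F(-9, -1)*(-137) - 82 = (-1 + 2*(-9))*(-137) - 82 = (-1 - 18)*(-137) - 82 = -19*(-137) - 82 = 2603 - 82 = 2521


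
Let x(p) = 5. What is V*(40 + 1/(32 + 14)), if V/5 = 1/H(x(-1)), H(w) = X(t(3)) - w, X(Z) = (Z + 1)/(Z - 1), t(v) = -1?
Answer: -1841/46 ≈ -40.022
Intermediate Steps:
X(Z) = (1 + Z)/(-1 + Z)
H(w) = -w (H(w) = (1 - 1)/(-1 - 1) - w = 0/(-2) - w = -½*0 - w = 0 - w = -w)
V = -1 (V = 5/((-1*5)) = 5/(-5) = 5*(-⅕) = -1)
V*(40 + 1/(32 + 14)) = -(40 + 1/(32 + 14)) = -(40 + 1/46) = -1*1841/46 = -1841/46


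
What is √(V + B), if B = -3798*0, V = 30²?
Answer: 30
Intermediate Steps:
V = 900
B = 0
√(V + B) = √(900 + 0) = √900 = 30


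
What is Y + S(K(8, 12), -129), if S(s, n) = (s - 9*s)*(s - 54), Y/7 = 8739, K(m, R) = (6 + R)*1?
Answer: 66357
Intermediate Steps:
K(m, R) = 6 + R
Y = 61173 (Y = 7*8739 = 61173)
S(s, n) = -8*s*(-54 + s) (S(s, n) = (-8*s)*(-54 + s) = -8*s*(-54 + s))
Y + S(K(8, 12), -129) = 61173 + 8*(6 + 12)*(54 - (6 + 12)) = 61173 + 8*18*(54 - 1*18) = 61173 + 8*18*(54 - 18) = 61173 + 8*18*36 = 61173 + 5184 = 66357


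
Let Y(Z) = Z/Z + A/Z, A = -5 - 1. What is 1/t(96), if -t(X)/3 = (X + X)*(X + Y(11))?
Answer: -11/611136 ≈ -1.7999e-5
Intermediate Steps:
A = -6
Y(Z) = 1 - 6/Z (Y(Z) = Z/Z - 6/Z = 1 - 6/Z)
t(X) = -6*X*(5/11 + X) (t(X) = -3*(X + X)*(X + (-6 + 11)/11) = -3*2*X*(X + (1/11)*5) = -3*2*X*(X + 5/11) = -3*2*X*(5/11 + X) = -6*X*(5/11 + X))
1/t(96) = 1/(-6/11*96*(5 + 11*96)) = 1/(-6/11*96*(5 + 1056)) = 1/(-6/11*96*1061) = 1/(-611136/11) = -11/611136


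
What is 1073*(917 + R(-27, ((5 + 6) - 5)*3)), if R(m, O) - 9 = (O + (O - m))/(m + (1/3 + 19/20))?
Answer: 1529065774/1543 ≈ 9.9097e+5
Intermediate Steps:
R(m, O) = 9 + (-m + 2*O)/(77/60 + m) (R(m, O) = 9 + (O + (O - m))/(m + (1/3 + 19/20)) = 9 + (-m + 2*O)/(m + (1*(1/3) + 19*(1/20))) = 9 + (-m + 2*O)/(m + (1/3 + 19/20)) = 9 + (-m + 2*O)/(m + 77/60) = 9 + (-m + 2*O)/(77/60 + m))
1073*(917 + R(-27, ((5 + 6) - 5)*3)) = 1073*(917 + 3*(231 + 40*(((5 + 6) - 5)*3) + 160*(-27))/(77 + 60*(-27))) = 1073*(917 + 3*(231 + 40*((11 - 5)*3) - 4320)/(77 - 1620)) = 1073*(917 + 3*(231 + 40*(6*3) - 4320)/(-1543)) = 1073*(917 + 3*(-1/1543)*(231 + 40*18 - 4320)) = 1073*(917 + 3*(-1/1543)*(231 + 720 - 4320)) = 1073*(917 + 3*(-1/1543)*(-3369)) = 1073*(917 + 10107/1543) = 1073*(1425038/1543) = 1529065774/1543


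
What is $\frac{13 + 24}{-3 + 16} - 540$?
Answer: $- \frac{6983}{13} \approx -537.15$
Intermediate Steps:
$\frac{13 + 24}{-3 + 16} - 540 = \frac{37}{13} - 540 = - \frac{6983}{13}$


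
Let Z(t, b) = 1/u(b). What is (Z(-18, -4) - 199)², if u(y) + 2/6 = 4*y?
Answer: 95140516/2401 ≈ 39625.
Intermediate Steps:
u(y) = -⅓ + 4*y
Z(t, b) = 1/(-⅓ + 4*b)
(Z(-18, -4) - 199)² = (3/(-1 + 12*(-4)) - 199)² = (3/(-1 - 48) - 199)² = (3/(-49) - 199)² = (3*(-1/49) - 199)² = (-3/49 - 199)² = (-9754/49)² = 95140516/2401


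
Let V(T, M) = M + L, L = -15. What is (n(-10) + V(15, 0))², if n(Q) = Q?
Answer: 625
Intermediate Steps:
V(T, M) = -15 + M (V(T, M) = M - 15 = -15 + M)
(n(-10) + V(15, 0))² = (-10 + (-15 + 0))² = (-10 - 15)² = (-25)² = 625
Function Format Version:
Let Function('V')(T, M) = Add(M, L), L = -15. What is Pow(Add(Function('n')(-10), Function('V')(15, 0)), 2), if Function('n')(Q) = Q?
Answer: 625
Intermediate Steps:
Function('V')(T, M) = Add(-15, M) (Function('V')(T, M) = Add(M, -15) = Add(-15, M))
Pow(Add(Function('n')(-10), Function('V')(15, 0)), 2) = Pow(Add(-10, Add(-15, 0)), 2) = Pow(Add(-10, -15), 2) = Pow(-25, 2) = 625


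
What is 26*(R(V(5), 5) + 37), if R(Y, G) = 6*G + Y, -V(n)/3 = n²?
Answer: -208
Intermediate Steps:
V(n) = -3*n²
R(Y, G) = Y + 6*G
26*(R(V(5), 5) + 37) = 26*((-3*5² + 6*5) + 37) = 26*((-3*25 + 30) + 37) = 26*((-75 + 30) + 37) = 26*(-45 + 37) = 26*(-8) = -208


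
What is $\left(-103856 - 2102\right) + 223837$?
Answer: $117879$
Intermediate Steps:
$\left(-103856 - 2102\right) + 223837 = -105958 + 223837 = 117879$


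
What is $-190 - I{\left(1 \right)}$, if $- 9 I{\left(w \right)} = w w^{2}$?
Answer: $- \frac{1709}{9} \approx -189.89$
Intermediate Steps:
$I{\left(w \right)} = - \frac{w^{3}}{9}$ ($I{\left(w \right)} = - \frac{w w^{2}}{9} = - \frac{w^{3}}{9}$)
$-190 - I{\left(1 \right)} = -190 - - \frac{1^{3}}{9} = -190 - \left(- \frac{1}{9}\right) 1 = -190 - - \frac{1}{9} = -190 + \frac{1}{9} = - \frac{1709}{9}$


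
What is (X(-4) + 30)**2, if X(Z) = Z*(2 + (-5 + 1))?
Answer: 1444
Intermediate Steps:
X(Z) = -2*Z (X(Z) = Z*(2 - 4) = Z*(-2) = -2*Z)
(X(-4) + 30)**2 = (-2*(-4) + 30)**2 = (8 + 30)**2 = 38**2 = 1444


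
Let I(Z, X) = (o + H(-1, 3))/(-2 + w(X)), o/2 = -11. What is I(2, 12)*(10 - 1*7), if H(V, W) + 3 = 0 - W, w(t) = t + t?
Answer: -42/11 ≈ -3.8182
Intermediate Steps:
o = -22 (o = 2*(-11) = -22)
w(t) = 2*t
H(V, W) = -3 - W (H(V, W) = -3 + (0 - W) = -3 - W)
I(Z, X) = -28/(-2 + 2*X) (I(Z, X) = (-22 + (-3 - 1*3))/(-2 + 2*X) = (-22 + (-3 - 3))/(-2 + 2*X) = (-22 - 6)/(-2 + 2*X) = -28/(-2 + 2*X))
I(2, 12)*(10 - 1*7) = (-14/(-1 + 12))*(10 - 1*7) = (-14/11)*(10 - 7) = -14*1/11*3 = -14/11*3 = -42/11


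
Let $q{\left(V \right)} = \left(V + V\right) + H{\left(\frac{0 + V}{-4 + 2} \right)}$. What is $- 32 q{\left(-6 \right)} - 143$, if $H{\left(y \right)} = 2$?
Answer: $177$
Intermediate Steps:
$q{\left(V \right)} = 2 + 2 V$ ($q{\left(V \right)} = \left(V + V\right) + 2 = 2 V + 2 = 2 + 2 V$)
$- 32 q{\left(-6 \right)} - 143 = - 32 \left(2 + 2 \left(-6\right)\right) - 143 = - 32 \left(2 - 12\right) - 143 = \left(-32\right) \left(-10\right) - 143 = 320 - 143 = 177$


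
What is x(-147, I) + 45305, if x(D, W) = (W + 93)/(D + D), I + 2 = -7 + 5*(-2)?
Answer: 6659798/147 ≈ 45305.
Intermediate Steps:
I = -19 (I = -2 + (-7 + 5*(-2)) = -2 + (-7 - 10) = -2 - 17 = -19)
x(D, W) = (93 + W)/(2*D) (x(D, W) = (93 + W)/((2*D)) = (93 + W)*(1/(2*D)) = (93 + W)/(2*D))
x(-147, I) + 45305 = (1/2)*(93 - 19)/(-147) + 45305 = (1/2)*(-1/147)*74 + 45305 = -37/147 + 45305 = 6659798/147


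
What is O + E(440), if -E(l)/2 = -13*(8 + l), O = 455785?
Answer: 467433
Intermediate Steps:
E(l) = 208 + 26*l (E(l) = -(-26)*(8 + l) = -2*(-104 - 13*l) = 208 + 26*l)
O + E(440) = 455785 + (208 + 26*440) = 455785 + (208 + 11440) = 455785 + 11648 = 467433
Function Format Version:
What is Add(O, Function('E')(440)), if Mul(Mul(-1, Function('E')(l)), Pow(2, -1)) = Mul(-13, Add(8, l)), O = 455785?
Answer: 467433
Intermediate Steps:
Function('E')(l) = Add(208, Mul(26, l)) (Function('E')(l) = Mul(-2, Mul(-13, Add(8, l))) = Mul(-2, Add(-104, Mul(-13, l))) = Add(208, Mul(26, l)))
Add(O, Function('E')(440)) = Add(455785, Add(208, Mul(26, 440))) = Add(455785, Add(208, 11440)) = Add(455785, 11648) = 467433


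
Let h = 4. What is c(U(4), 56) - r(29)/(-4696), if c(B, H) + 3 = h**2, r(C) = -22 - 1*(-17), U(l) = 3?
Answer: 61043/4696 ≈ 12.999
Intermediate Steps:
r(C) = -5 (r(C) = -22 + 17 = -5)
c(B, H) = 13 (c(B, H) = -3 + 4**2 = -3 + 16 = 13)
c(U(4), 56) - r(29)/(-4696) = 13 - (-5)/(-4696) = 13 - (-5)*(-1)/4696 = 13 - 1*5/4696 = 13 - 5/4696 = 61043/4696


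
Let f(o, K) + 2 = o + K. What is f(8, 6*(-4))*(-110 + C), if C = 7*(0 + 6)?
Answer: 1224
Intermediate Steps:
C = 42 (C = 7*6 = 42)
f(o, K) = -2 + K + o (f(o, K) = -2 + (o + K) = -2 + (K + o) = -2 + K + o)
f(8, 6*(-4))*(-110 + C) = (-2 + 6*(-4) + 8)*(-110 + 42) = (-2 - 24 + 8)*(-68) = -18*(-68) = 1224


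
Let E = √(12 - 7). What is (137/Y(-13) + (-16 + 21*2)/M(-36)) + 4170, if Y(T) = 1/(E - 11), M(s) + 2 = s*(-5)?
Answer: 237020/89 + 137*√5 ≈ 2969.5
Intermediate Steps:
E = √5 ≈ 2.2361
M(s) = -2 - 5*s (M(s) = -2 + s*(-5) = -2 - 5*s)
Y(T) = 1/(-11 + √5) (Y(T) = 1/(√5 - 11) = 1/(-11 + √5))
(137/Y(-13) + (-16 + 21*2)/M(-36)) + 4170 = (137/(-11/116 - √5/116) + (-16 + 21*2)/(-2 - 5*(-36))) + 4170 = (137/(-11/116 - √5/116) + (-16 + 42)/(-2 + 180)) + 4170 = (137/(-11/116 - √5/116) + 26/178) + 4170 = (137/(-11/116 - √5/116) + 26*(1/178)) + 4170 = (137/(-11/116 - √5/116) + 13/89) + 4170 = (13/89 + 137/(-11/116 - √5/116)) + 4170 = 371143/89 + 137/(-11/116 - √5/116)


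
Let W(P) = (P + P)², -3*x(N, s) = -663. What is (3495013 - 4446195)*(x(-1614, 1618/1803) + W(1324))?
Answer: -6669807081750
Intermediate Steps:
x(N, s) = 221 (x(N, s) = -⅓*(-663) = 221)
W(P) = 4*P² (W(P) = (2*P)² = 4*P²)
(3495013 - 4446195)*(x(-1614, 1618/1803) + W(1324)) = (3495013 - 4446195)*(221 + 4*1324²) = -951182*(221 + 4*1752976) = -951182*(221 + 7011904) = -951182*7012125 = -6669807081750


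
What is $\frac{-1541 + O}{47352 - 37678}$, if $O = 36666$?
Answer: $\frac{35125}{9674} \approx 3.6309$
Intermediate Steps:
$\frac{-1541 + O}{47352 - 37678} = \frac{-1541 + 36666}{47352 - 37678} = \frac{35125}{9674}$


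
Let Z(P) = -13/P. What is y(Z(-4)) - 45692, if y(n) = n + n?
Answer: -91371/2 ≈ -45686.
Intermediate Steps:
y(n) = 2*n
y(Z(-4)) - 45692 = 2*(-13/(-4)) - 45692 = 2*(-13*(-¼)) - 45692 = 2*(13/4) - 45692 = 13/2 - 45692 = -91371/2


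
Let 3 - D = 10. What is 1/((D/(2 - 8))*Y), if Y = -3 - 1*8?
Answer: -6/77 ≈ -0.077922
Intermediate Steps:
D = -7 (D = 3 - 1*10 = 3 - 10 = -7)
Y = -11 (Y = -3 - 8 = -11)
1/((D/(2 - 8))*Y) = 1/((-7/(2 - 8))*(-11)) = 1/((-7/(-6))*(-11)) = 1/(-1/6*(-7)*(-11)) = 1/((7/6)*(-11)) = 1/(-77/6) = -6/77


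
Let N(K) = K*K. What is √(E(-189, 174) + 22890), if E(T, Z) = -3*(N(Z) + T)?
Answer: I*√67371 ≈ 259.56*I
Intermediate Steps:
N(K) = K²
E(T, Z) = -3*T - 3*Z² (E(T, Z) = -3*(Z² + T) = -3*(T + Z²) = -3*T - 3*Z²)
√(E(-189, 174) + 22890) = √((-3*(-189) - 3*174²) + 22890) = √((567 - 3*30276) + 22890) = √((567 - 90828) + 22890) = √(-90261 + 22890) = √(-67371) = I*√67371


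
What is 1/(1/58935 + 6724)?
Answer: 58935/396278941 ≈ 0.00014872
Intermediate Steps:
1/(1/58935 + 6724) = 1/(396278941/58935) = 58935/396278941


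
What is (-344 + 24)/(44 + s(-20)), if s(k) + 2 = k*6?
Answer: 160/39 ≈ 4.1026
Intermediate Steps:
s(k) = -2 + 6*k (s(k) = -2 + k*6 = -2 + 6*k)
(-344 + 24)/(44 + s(-20)) = (-344 + 24)/(44 + (-2 + 6*(-20))) = -320/(44 + (-2 - 120)) = -320/(44 - 122) = -320/(-78) = -320*(-1/78) = 160/39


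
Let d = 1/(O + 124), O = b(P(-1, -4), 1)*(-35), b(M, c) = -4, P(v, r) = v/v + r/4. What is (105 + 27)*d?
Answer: ½ ≈ 0.50000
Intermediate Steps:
P(v, r) = 1 + r/4 (P(v, r) = 1 + r*(¼) = 1 + r/4)
O = 140 (O = -4*(-35) = 140)
d = 1/264 (d = 1/(140 + 124) = 1/264 ≈ 0.0037879)
(105 + 27)*d = (105 + 27)*(1/264) = 132*(1/264) = ½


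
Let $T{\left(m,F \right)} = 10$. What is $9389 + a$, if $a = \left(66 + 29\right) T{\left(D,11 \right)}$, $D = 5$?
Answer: $10339$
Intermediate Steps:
$a = 950$ ($a = \left(66 + 29\right) 10 = 95 \cdot 10 = 950$)
$9389 + a = 9389 + 950 = 10339$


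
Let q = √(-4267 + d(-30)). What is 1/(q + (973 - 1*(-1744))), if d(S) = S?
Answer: 2717/7386386 - I*√4297/7386386 ≈ 0.00036784 - 8.8746e-6*I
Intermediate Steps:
q = I*√4297 (q = √(-4267 - 30) = √(-4297) = I*√4297 ≈ 65.552*I)
1/(q + (973 - 1*(-1744))) = 1/(I*√4297 + (973 - 1*(-1744))) = 1/(I*√4297 + (973 + 1744)) = 1/(I*√4297 + 2717) = 1/(2717 + I*√4297)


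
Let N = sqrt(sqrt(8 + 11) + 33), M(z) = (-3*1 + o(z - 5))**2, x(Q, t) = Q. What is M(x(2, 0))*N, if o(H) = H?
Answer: 36*sqrt(33 + sqrt(19)) ≈ 220.04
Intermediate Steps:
M(z) = (-8 + z)**2 (M(z) = (-3*1 + (z - 5))**2 = (-3 + (-5 + z))**2 = (-8 + z)**2)
N = sqrt(33 + sqrt(19)) (N = sqrt(sqrt(19) + 33) = sqrt(33 + sqrt(19)) ≈ 6.1122)
M(x(2, 0))*N = (-8 + 2)**2*sqrt(33 + sqrt(19)) = (-6)**2*sqrt(33 + sqrt(19)) = 36*sqrt(33 + sqrt(19))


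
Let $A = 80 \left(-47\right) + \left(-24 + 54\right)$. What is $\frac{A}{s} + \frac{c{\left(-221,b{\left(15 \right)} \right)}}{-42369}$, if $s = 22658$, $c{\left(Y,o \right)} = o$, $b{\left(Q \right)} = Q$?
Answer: $- \frac{26396040}{159999467} \approx -0.16498$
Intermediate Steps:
$A = -3730$ ($A = -3760 + 30 = -3730$)
$\frac{A}{s} + \frac{c{\left(-221,b{\left(15 \right)} \right)}}{-42369} = - \frac{3730}{22658} + \frac{15}{-42369} = \left(-3730\right) \frac{1}{22658} + 15 \left(- \frac{1}{42369}\right) = - \frac{1865}{11329} - \frac{5}{14123} = - \frac{26396040}{159999467}$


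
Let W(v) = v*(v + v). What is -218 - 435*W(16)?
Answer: -222938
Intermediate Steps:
W(v) = 2*v**2 (W(v) = v*(2*v) = 2*v**2)
-218 - 435*W(16) = -218 - 870*16**2 = -218 - 870*256 = -218 - 435*512 = -218 - 222720 = -222938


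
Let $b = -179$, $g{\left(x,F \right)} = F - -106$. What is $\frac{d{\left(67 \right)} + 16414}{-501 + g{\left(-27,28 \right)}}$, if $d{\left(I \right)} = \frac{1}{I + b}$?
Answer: $- \frac{1838367}{41104} \approx -44.725$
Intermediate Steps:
$g{\left(x,F \right)} = 106 + F$ ($g{\left(x,F \right)} = F + 106 = 106 + F$)
$d{\left(I \right)} = \frac{1}{-179 + I}$ ($d{\left(I \right)} = \frac{1}{I - 179} = \frac{1}{-179 + I}$)
$\frac{d{\left(67 \right)} + 16414}{-501 + g{\left(-27,28 \right)}} = \frac{\frac{1}{-179 + 67} + 16414}{-501 + \left(106 + 28\right)} = \frac{\frac{1}{-112} + 16414}{-501 + 134} = \frac{- \frac{1}{112} + 16414}{-367} = \frac{1838367}{112} \left(- \frac{1}{367}\right) = - \frac{1838367}{41104}$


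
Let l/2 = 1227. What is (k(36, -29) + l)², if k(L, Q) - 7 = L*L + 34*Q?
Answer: 7678441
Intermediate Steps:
l = 2454 (l = 2*1227 = 2454)
k(L, Q) = 7 + L² + 34*Q (k(L, Q) = 7 + (L*L + 34*Q) = 7 + (L² + 34*Q) = 7 + L² + 34*Q)
(k(36, -29) + l)² = ((7 + 36² + 34*(-29)) + 2454)² = ((7 + 1296 - 986) + 2454)² = (317 + 2454)² = 2771² = 7678441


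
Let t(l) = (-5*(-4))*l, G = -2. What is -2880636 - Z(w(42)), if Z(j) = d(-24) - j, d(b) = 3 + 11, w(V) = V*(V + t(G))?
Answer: -2880566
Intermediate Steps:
t(l) = 20*l
w(V) = V*(-40 + V) (w(V) = V*(V + 20*(-2)) = V*(V - 40) = V*(-40 + V))
d(b) = 14
Z(j) = 14 - j
-2880636 - Z(w(42)) = -2880636 - (14 - 42*(-40 + 42)) = -2880636 - (14 - 42*2) = -2880636 - (14 - 1*84) = -2880636 - (14 - 84) = -2880636 - 1*(-70) = -2880636 + 70 = -2880566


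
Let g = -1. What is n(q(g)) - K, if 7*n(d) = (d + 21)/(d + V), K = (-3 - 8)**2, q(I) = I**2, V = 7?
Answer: -3377/28 ≈ -120.61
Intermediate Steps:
K = 121 (K = (-11)**2 = 121)
n(d) = (21 + d)/(7*(7 + d)) (n(d) = ((d + 21)/(d + 7))/7 = ((21 + d)/(7 + d))/7 = (21 + d)/(7*(7 + d)))
n(q(g)) - K = (21 + (-1)**2)/(7*(7 + (-1)**2)) - 1*121 = (21 + 1)/(7*(7 + 1)) - 121 = (1/7)*22/8 - 121 = (1/7)*(1/8)*22 - 121 = 11/28 - 121 = -3377/28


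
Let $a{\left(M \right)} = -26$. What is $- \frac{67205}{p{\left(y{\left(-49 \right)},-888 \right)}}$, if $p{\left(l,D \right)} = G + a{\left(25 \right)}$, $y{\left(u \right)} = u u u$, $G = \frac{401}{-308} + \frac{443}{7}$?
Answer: $- \frac{20699140}{11083} \approx -1867.6$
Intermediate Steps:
$G = \frac{19091}{308}$ ($G = 401 \left(- \frac{1}{308}\right) + 443 \cdot \frac{1}{7} = - \frac{401}{308} + \frac{443}{7} = \frac{19091}{308} \approx 61.984$)
$y{\left(u \right)} = u^{3}$ ($y{\left(u \right)} = u^{2} u = u^{3}$)
$p{\left(l,D \right)} = \frac{11083}{308}$ ($p{\left(l,D \right)} = \frac{19091}{308} - 26 = \frac{11083}{308}$)
$- \frac{67205}{p{\left(y{\left(-49 \right)},-888 \right)}} = - \frac{67205}{\frac{11083}{308}} = \left(-67205\right) \frac{308}{11083} = - \frac{20699140}{11083}$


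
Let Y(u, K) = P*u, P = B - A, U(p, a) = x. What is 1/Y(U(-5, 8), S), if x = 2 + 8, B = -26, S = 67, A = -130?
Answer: 1/1040 ≈ 0.00096154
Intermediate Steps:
x = 10
U(p, a) = 10
P = 104 (P = -26 - 1*(-130) = -26 + 130 = 104)
Y(u, K) = 104*u
1/Y(U(-5, 8), S) = 1/(104*10) = 1/1040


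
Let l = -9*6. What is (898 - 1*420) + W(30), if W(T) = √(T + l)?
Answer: 478 + 2*I*√6 ≈ 478.0 + 4.899*I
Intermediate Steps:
l = -54
W(T) = √(-54 + T) (W(T) = √(T - 54) = √(-54 + T))
(898 - 1*420) + W(30) = (898 - 1*420) + √(-54 + 30) = (898 - 420) + √(-24) = 478 + 2*I*√6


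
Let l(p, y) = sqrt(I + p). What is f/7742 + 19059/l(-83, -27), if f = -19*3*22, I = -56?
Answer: -627/3871 - 19059*I*sqrt(139)/139 ≈ -0.16197 - 1616.6*I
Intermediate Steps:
f = -1254 (f = -57*22 = -1254)
l(p, y) = sqrt(-56 + p)
f/7742 + 19059/l(-83, -27) = -1254/7742 + 19059/(sqrt(-56 - 83)) = -1254*1/7742 + 19059/(sqrt(-139)) = -627/3871 + 19059/((I*sqrt(139))) = -627/3871 + 19059*(-I*sqrt(139)/139) = -627/3871 - 19059*I*sqrt(139)/139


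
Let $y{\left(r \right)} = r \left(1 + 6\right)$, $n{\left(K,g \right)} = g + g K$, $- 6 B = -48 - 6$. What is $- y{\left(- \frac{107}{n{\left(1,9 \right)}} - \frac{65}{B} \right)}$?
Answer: $\frac{553}{6} \approx 92.167$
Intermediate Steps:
$B = 9$ ($B = - \frac{-48 - 6}{6} = \left(- \frac{1}{6}\right) \left(-54\right) = 9$)
$n{\left(K,g \right)} = g + K g$
$y{\left(r \right)} = 7 r$ ($y{\left(r \right)} = r 7 = 7 r$)
$- y{\left(- \frac{107}{n{\left(1,9 \right)}} - \frac{65}{B} \right)} = - 7 \left(- \frac{107}{9 \left(1 + 1\right)} - \frac{65}{9}\right) = - 7 \left(- \frac{107}{9 \cdot 2} - \frac{65}{9}\right) = - 7 \left(- \frac{107}{18} - \frac{65}{9}\right) = - \frac{7 \left(-79\right)}{6} = \left(-1\right) \left(- \frac{553}{6}\right) = \frac{553}{6}$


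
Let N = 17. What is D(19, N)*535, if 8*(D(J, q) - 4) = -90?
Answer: -15515/4 ≈ -3878.8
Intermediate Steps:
D(J, q) = -29/4 (D(J, q) = 4 + (⅛)*(-90) = 4 - 45/4 = -29/4)
D(19, N)*535 = -29/4*535 = -15515/4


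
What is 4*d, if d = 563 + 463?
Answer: 4104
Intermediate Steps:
d = 1026
4*d = 4*1026 = 4104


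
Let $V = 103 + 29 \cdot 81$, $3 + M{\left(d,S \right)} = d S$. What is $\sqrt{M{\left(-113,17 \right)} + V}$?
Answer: $4 \sqrt{33} \approx 22.978$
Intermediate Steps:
$M{\left(d,S \right)} = -3 + S d$ ($M{\left(d,S \right)} = -3 + d S = -3 + S d$)
$V = 2452$ ($V = 103 + 2349 = 2452$)
$\sqrt{M{\left(-113,17 \right)} + V} = \sqrt{\left(-3 + 17 \left(-113\right)\right) + 2452} = \sqrt{\left(-3 - 1921\right) + 2452} = \sqrt{-1924 + 2452} = \sqrt{528} = 4 \sqrt{33}$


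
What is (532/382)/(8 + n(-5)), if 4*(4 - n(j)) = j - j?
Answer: 133/1146 ≈ 0.11606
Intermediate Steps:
n(j) = 4 (n(j) = 4 - (j - j)/4 = 4 - ¼*0 = 4 + 0 = 4)
(532/382)/(8 + n(-5)) = (532/382)/(8 + 4) = (532*(1/382))/12 = (1/12)*(266/191) = 133/1146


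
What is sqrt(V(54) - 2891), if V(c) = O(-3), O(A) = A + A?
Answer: I*sqrt(2897) ≈ 53.824*I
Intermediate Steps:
O(A) = 2*A
V(c) = -6 (V(c) = 2*(-3) = -6)
sqrt(V(54) - 2891) = sqrt(-6 - 2891) = sqrt(-2897) = I*sqrt(2897)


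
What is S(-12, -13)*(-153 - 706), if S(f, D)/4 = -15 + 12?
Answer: 10308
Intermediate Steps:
S(f, D) = -12 (S(f, D) = 4*(-15 + 12) = 4*(-3) = -12)
S(-12, -13)*(-153 - 706) = -12*(-153 - 706) = -12*(-859) = 10308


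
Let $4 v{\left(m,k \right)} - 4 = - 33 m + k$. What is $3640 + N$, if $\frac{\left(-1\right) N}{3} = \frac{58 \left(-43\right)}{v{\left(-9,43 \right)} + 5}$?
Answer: $\frac{338722}{91} \approx 3722.2$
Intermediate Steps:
$v{\left(m,k \right)} = 1 - \frac{33 m}{4} + \frac{k}{4}$ ($v{\left(m,k \right)} = 1 + \frac{- 33 m + k}{4} = 1 + \frac{k - 33 m}{4} = 1 + \left(- \frac{33 m}{4} + \frac{k}{4}\right) = 1 - \frac{33 m}{4} + \frac{k}{4}$)
$N = \frac{7482}{91}$ ($N = - 3 \frac{58 \left(-43\right)}{\left(1 - - \frac{297}{4} + \frac{1}{4} \cdot 43\right) + 5} = - 3 \left(- \frac{2494}{\left(1 + \frac{297}{4} + \frac{43}{4}\right) + 5}\right) = - 3 \left(- \frac{2494}{86 + 5}\right) = - 3 \left(- \frac{2494}{91}\right) = - 3 \left(\left(-2494\right) \frac{1}{91}\right) = \left(-3\right) \left(- \frac{2494}{91}\right) = \frac{7482}{91} \approx 82.22$)
$3640 + N = 3640 + \frac{7482}{91} = \frac{338722}{91}$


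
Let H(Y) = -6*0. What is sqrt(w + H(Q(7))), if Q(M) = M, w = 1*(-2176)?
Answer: 8*I*sqrt(34) ≈ 46.648*I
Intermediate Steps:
w = -2176
H(Y) = 0
sqrt(w + H(Q(7))) = sqrt(-2176 + 0) = sqrt(-2176) = 8*I*sqrt(34)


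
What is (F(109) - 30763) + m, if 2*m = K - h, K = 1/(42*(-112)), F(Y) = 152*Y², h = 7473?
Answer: 16665448799/9408 ≈ 1.7714e+6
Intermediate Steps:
K = -1/4704 (K = 1/(-4704) = -1/4704 ≈ -0.00021259)
m = -35152993/9408 (m = (-1/4704 - 1*7473)/2 = (-1/4704 - 7473)/2 = (½)*(-35152993/4704) = -35152993/9408 ≈ -3736.5)
(F(109) - 30763) + m = (152*109² - 30763) - 35152993/9408 = (152*11881 - 30763) - 35152993/9408 = (1805912 - 30763) - 35152993/9408 = 1775149 - 35152993/9408 = 16665448799/9408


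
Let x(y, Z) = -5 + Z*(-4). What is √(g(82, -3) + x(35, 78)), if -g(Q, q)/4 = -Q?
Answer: √11 ≈ 3.3166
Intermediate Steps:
g(Q, q) = 4*Q (g(Q, q) = -(-4)*Q = 4*Q)
x(y, Z) = -5 - 4*Z
√(g(82, -3) + x(35, 78)) = √(4*82 + (-5 - 4*78)) = √(328 + (-5 - 312)) = √(328 - 317) = √11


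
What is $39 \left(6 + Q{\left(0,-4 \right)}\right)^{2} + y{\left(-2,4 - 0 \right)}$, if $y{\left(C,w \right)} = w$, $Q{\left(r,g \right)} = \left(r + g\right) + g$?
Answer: $160$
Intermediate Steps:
$Q{\left(r,g \right)} = r + 2 g$ ($Q{\left(r,g \right)} = \left(g + r\right) + g = r + 2 g$)
$39 \left(6 + Q{\left(0,-4 \right)}\right)^{2} + y{\left(-2,4 - 0 \right)} = 39 \left(6 + \left(0 + 2 \left(-4\right)\right)\right)^{2} + \left(4 - 0\right) = 39 \left(6 + \left(0 - 8\right)\right)^{2} + \left(4 + 0\right) = 39 \left(6 - 8\right)^{2} + 4 = 39 \left(-2\right)^{2} + 4 = 39 \cdot 4 + 4 = 156 + 4 = 160$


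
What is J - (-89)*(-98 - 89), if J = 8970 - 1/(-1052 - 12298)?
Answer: -102434549/13350 ≈ -7673.0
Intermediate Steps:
J = 119749501/13350 (J = 8970 - 1/(-13350) = 8970 - 1*(-1/13350) = 8970 + 1/13350 = 119749501/13350 ≈ 8970.0)
J - (-89)*(-98 - 89) = 119749501/13350 - (-89)*(-98 - 89) = 119749501/13350 - (-89)*(-187) = 119749501/13350 - 1*16643 = 119749501/13350 - 16643 = -102434549/13350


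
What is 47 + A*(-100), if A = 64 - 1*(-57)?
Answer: -12053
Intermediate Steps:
A = 121 (A = 64 + 57 = 121)
47 + A*(-100) = 47 + 121*(-100) = 47 - 12100 = -12053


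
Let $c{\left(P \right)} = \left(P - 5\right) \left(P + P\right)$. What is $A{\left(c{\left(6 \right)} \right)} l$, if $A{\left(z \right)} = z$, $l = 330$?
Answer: $3960$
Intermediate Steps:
$c{\left(P \right)} = 2 P \left(-5 + P\right)$ ($c{\left(P \right)} = \left(-5 + P\right) 2 P = 2 P \left(-5 + P\right)$)
$A{\left(c{\left(6 \right)} \right)} l = 2 \cdot 6 \left(-5 + 6\right) 330 = 2 \cdot 6 \cdot 1 \cdot 330 = 12 \cdot 330 = 3960$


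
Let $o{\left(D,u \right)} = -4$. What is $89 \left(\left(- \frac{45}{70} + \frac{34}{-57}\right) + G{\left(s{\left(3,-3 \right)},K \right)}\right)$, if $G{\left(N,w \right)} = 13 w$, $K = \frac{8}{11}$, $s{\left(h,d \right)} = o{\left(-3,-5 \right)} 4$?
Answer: $\frac{6418057}{8778} \approx 731.15$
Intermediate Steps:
$s{\left(h,d \right)} = -16$ ($s{\left(h,d \right)} = \left(-4\right) 4 = -16$)
$K = \frac{8}{11}$ ($K = 8 \cdot \frac{1}{11} = \frac{8}{11} \approx 0.72727$)
$89 \left(\left(- \frac{45}{70} + \frac{34}{-57}\right) + G{\left(s{\left(3,-3 \right)},K \right)}\right) = 89 \left(\left(- \frac{45}{70} + \frac{34}{-57}\right) + 13 \cdot \frac{8}{11}\right) = 89 \left(\left(\left(-45\right) \frac{1}{70} + 34 \left(- \frac{1}{57}\right)\right) + \frac{104}{11}\right) = 89 \left(\left(- \frac{9}{14} - \frac{34}{57}\right) + \frac{104}{11}\right) = 89 \left(- \frac{989}{798} + \frac{104}{11}\right) = 89 \cdot \frac{72113}{8778} = \frac{6418057}{8778}$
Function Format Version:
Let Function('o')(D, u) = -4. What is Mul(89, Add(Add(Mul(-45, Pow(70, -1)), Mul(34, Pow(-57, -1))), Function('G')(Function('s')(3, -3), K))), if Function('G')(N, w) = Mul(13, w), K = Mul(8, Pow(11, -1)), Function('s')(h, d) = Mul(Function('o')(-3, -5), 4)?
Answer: Rational(6418057, 8778) ≈ 731.15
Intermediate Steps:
Function('s')(h, d) = -16 (Function('s')(h, d) = Mul(-4, 4) = -16)
K = Rational(8, 11) (K = Mul(8, Rational(1, 11)) = Rational(8, 11) ≈ 0.72727)
Mul(89, Add(Add(Mul(-45, Pow(70, -1)), Mul(34, Pow(-57, -1))), Function('G')(Function('s')(3, -3), K))) = Mul(89, Add(Add(Mul(-45, Pow(70, -1)), Mul(34, Pow(-57, -1))), Mul(13, Rational(8, 11)))) = Mul(89, Add(Add(Mul(-45, Rational(1, 70)), Mul(34, Rational(-1, 57))), Rational(104, 11))) = Mul(89, Add(Add(Rational(-9, 14), Rational(-34, 57)), Rational(104, 11))) = Mul(89, Add(Rational(-989, 798), Rational(104, 11))) = Mul(89, Rational(72113, 8778)) = Rational(6418057, 8778)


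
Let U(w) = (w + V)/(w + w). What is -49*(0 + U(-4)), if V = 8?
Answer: 49/2 ≈ 24.500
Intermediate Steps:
U(w) = (8 + w)/(2*w) (U(w) = (w + 8)/(w + w) = (8 + w)/((2*w)) = (8 + w)*(1/(2*w)) = (8 + w)/(2*w))
-49*(0 + U(-4)) = -49*(0 + (1/2)*(8 - 4)/(-4)) = -49*(0 + (1/2)*(-1/4)*4) = -49*(0 - 1/2) = -49*(-1/2) = 49/2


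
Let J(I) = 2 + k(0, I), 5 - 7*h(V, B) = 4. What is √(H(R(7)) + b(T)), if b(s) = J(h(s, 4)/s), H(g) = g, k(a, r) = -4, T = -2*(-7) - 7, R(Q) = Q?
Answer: √5 ≈ 2.2361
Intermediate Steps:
T = 7 (T = 14 - 7 = 7)
h(V, B) = ⅐ (h(V, B) = 5/7 - ⅐*4 = 5/7 - 4/7 = ⅐)
J(I) = -2 (J(I) = 2 - 4 = -2)
b(s) = -2
√(H(R(7)) + b(T)) = √(7 - 2) = √5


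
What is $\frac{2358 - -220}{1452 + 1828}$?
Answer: $\frac{1289}{1640} \approx 0.78598$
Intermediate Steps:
$\frac{2358 - -220}{1452 + 1828} = \frac{2358 + 220}{3280} = 2578 \cdot \frac{1}{3280} = \frac{1289}{1640}$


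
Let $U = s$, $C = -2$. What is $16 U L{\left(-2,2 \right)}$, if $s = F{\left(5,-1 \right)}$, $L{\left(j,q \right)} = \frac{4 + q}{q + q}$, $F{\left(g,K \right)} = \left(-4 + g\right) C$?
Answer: $-48$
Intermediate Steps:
$F{\left(g,K \right)} = 8 - 2 g$ ($F{\left(g,K \right)} = \left(-4 + g\right) \left(-2\right) = 8 - 2 g$)
$L{\left(j,q \right)} = \frac{4 + q}{2 q}$
$s = -2$ ($s = 8 - 10 = -2$)
$U = -2$
$16 U L{\left(-2,2 \right)} = 16 \left(-2\right) \frac{4 + 2}{2 \cdot 2} = - 32 \cdot \frac{1}{2} \cdot \frac{1}{2} \cdot 6 = \left(-32\right) \frac{3}{2} = -48$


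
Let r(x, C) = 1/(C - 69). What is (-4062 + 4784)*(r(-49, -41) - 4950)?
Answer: -196564861/55 ≈ -3.5739e+6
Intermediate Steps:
r(x, C) = 1/(-69 + C)
(-4062 + 4784)*(r(-49, -41) - 4950) = (-4062 + 4784)*(1/(-69 - 41) - 4950) = 722*(1/(-110) - 4950) = 722*(-1/110 - 4950) = 722*(-544501/110) = -196564861/55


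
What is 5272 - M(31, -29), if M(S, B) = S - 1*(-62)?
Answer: 5179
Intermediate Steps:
M(S, B) = 62 + S (M(S, B) = S + 62 = 62 + S)
5272 - M(31, -29) = 5272 - (62 + 31) = 5272 - 1*93 = 5272 - 93 = 5179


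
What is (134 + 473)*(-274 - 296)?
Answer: -345990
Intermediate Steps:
(134 + 473)*(-274 - 296) = 607*(-570) = -345990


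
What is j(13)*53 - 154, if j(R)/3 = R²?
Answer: 26717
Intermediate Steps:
j(R) = 3*R²
j(13)*53 - 154 = (3*13²)*53 - 154 = (3*169)*53 - 154 = 507*53 - 154 = 26871 - 154 = 26717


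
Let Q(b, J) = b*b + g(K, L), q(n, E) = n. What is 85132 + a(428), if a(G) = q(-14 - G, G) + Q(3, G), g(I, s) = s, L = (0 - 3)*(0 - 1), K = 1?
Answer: 84702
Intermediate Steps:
L = 3 (L = -3*(-1) = 3)
Q(b, J) = 3 + b² (Q(b, J) = b*b + 3 = b² + 3 = 3 + b²)
a(G) = -2 - G (a(G) = (-14 - G) + (3 + 3²) = (-14 - G) + (3 + 9) = (-14 - G) + 12 = -2 - G)
85132 + a(428) = 85132 + (-2 - 1*428) = 85132 + (-2 - 428) = 85132 - 430 = 84702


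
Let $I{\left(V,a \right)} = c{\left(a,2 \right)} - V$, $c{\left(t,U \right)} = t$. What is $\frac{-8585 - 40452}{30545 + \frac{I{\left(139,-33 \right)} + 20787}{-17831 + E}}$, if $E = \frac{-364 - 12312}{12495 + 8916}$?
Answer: $- \frac{18721944945029}{11661401880500} \approx -1.6055$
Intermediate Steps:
$I{\left(V,a \right)} = a - V$
$E = - \frac{12676}{21411} \approx -0.59203$
$\frac{-8585 - 40452}{30545 + \frac{I{\left(139,-33 \right)} + 20787}{-17831 + E}} = \frac{-8585 - 40452}{30545 + \frac{\left(-33 - 139\right) + 20787}{-17831 - \frac{12676}{21411}}} = - \frac{49037}{30545 + \frac{\left(-33 - 139\right) + 20787}{- \frac{381792217}{21411}}} = - \frac{49037}{30545 + \left(-172 + 20787\right) \left(- \frac{21411}{381792217}\right)} = - \frac{49037}{30545 + 20615 \left(- \frac{21411}{381792217}\right)} = - \frac{49037}{30545 - \frac{441387765}{381792217}} = - \frac{49037}{\frac{11661401880500}{381792217}} = \left(-49037\right) \frac{381792217}{11661401880500} = - \frac{18721944945029}{11661401880500}$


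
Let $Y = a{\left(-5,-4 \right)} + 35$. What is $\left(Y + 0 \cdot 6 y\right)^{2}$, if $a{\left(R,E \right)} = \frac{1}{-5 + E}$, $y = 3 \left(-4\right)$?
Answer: $\frac{98596}{81} \approx 1217.2$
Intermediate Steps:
$y = -12$
$Y = \frac{314}{9}$ ($Y = \frac{1}{-5 - 4} + 35 = \frac{1}{-9} + 35 = - \frac{1}{9} + 35 = \frac{314}{9} \approx 34.889$)
$\left(Y + 0 \cdot 6 y\right)^{2} = \left(\frac{314}{9} + 0 \cdot 6 \left(-12\right)\right)^{2} = \left(\frac{314}{9} + 0 \left(-12\right)\right)^{2} = \left(\frac{314}{9} + 0\right)^{2} = \left(\frac{314}{9}\right)^{2} = \frac{98596}{81}$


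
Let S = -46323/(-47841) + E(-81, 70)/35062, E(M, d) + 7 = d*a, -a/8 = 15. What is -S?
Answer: -407325913/559133714 ≈ -0.72849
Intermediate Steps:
a = -120 (a = -8*15 = -120)
E(M, d) = -7 - 120*d (E(M, d) = -7 + d*(-120) = -7 - 120*d)
S = 407325913/559133714 (S = -46323/(-47841) + (-7 - 120*70)/35062 = -46323*(-1/47841) + (-7 - 8400)*(1/35062) = 15441/15947 - 8407*1/35062 = 15441/15947 - 8407/35062 = 407325913/559133714 ≈ 0.72849)
-S = -1*407325913/559133714 = -407325913/559133714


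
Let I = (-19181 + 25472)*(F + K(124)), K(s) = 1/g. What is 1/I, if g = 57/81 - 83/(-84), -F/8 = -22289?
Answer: 1279/1434736808964 ≈ 8.9145e-10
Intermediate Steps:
F = 178312 (F = -8*(-22289) = 178312)
g = 1279/756 (g = 57*(1/81) - 83*(-1/84) = 19/27 + 83/84 = 1279/756 ≈ 1.6918)
K(s) = 756/1279 (K(s) = 1/(1279/756) = 756/1279)
I = 1434736808964/1279 (I = (-19181 + 25472)*(178312 + 756/1279) = 6291*(228061804/1279) = 1434736808964/1279 ≈ 1.1218e+9)
1/I = 1/(1434736808964/1279) = 1279/1434736808964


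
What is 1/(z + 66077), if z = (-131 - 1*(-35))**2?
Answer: 1/75293 ≈ 1.3281e-5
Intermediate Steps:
z = 9216 (z = (-131 + 35)**2 = (-96)**2 = 9216)
1/(z + 66077) = 1/(9216 + 66077) = 1/75293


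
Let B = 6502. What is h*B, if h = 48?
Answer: 312096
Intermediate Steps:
h*B = 48*6502 = 312096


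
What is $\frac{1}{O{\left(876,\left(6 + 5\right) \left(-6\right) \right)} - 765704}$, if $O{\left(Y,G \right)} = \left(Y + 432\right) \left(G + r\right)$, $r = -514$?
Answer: $- \frac{1}{1524344} \approx -6.5602 \cdot 10^{-7}$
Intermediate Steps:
$O{\left(Y,G \right)} = \left(-514 + G\right) \left(432 + Y\right)$ ($O{\left(Y,G \right)} = \left(Y + 432\right) \left(G - 514\right) = \left(432 + Y\right) \left(-514 + G\right) = \left(-514 + G\right) \left(432 + Y\right)$)
$\frac{1}{O{\left(876,\left(6 + 5\right) \left(-6\right) \right)} - 765704} = \frac{1}{\left(-222048 - 450264 + 432 \left(6 + 5\right) \left(-6\right) + \left(6 + 5\right) \left(-6\right) 876\right) - 765704} = \frac{1}{\left(-222048 - 450264 + 432 \cdot 11 \left(-6\right) + 11 \left(-6\right) 876\right) - 765704} = \frac{1}{\left(-222048 - 450264 + 432 \left(-66\right) - 57816\right) - 765704} = \frac{1}{\left(-222048 - 450264 - 28512 - 57816\right) - 765704} = \frac{1}{-758640 - 765704} = \frac{1}{-1524344} = - \frac{1}{1524344}$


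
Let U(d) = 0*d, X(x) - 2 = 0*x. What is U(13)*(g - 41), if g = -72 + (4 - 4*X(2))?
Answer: 0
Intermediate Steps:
X(x) = 2 (X(x) = 2 + 0*x = 2 + 0 = 2)
U(d) = 0
g = -76 (g = -72 + (4 - 4*2) = -72 + (4 - 8) = -72 - 4 = -76)
U(13)*(g - 41) = 0*(-76 - 41) = 0*(-117) = 0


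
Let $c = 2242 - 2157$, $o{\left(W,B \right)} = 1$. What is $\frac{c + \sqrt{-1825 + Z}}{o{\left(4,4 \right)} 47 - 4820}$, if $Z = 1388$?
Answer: $- \frac{85}{4773} - \frac{i \sqrt{437}}{4773} \approx -0.017808 - 0.0043797 i$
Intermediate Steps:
$c = 85$
$\frac{c + \sqrt{-1825 + Z}}{o{\left(4,4 \right)} 47 - 4820} = \frac{85 + \sqrt{-1825 + 1388}}{1 \cdot 47 - 4820} = \frac{85 + \sqrt{-437}}{47 - 4820} = \frac{85 + i \sqrt{437}}{-4773} = \left(85 + i \sqrt{437}\right) \left(- \frac{1}{4773}\right) = - \frac{85}{4773} - \frac{i \sqrt{437}}{4773}$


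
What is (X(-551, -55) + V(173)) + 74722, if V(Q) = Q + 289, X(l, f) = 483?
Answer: 75667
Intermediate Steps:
V(Q) = 289 + Q
(X(-551, -55) + V(173)) + 74722 = (483 + (289 + 173)) + 74722 = (483 + 462) + 74722 = 945 + 74722 = 75667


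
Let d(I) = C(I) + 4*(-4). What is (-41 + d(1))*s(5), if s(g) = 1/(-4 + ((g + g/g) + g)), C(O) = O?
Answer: -8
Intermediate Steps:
s(g) = 1/(-3 + 2*g) (s(g) = 1/(-4 + ((g + 1) + g)) = 1/(-4 + ((1 + g) + g)) = 1/(-4 + (1 + 2*g)) = 1/(-3 + 2*g))
d(I) = -16 + I (d(I) = I + 4*(-4) = I - 16 = -16 + I)
(-41 + d(1))*s(5) = (-41 + (-16 + 1))/(-3 + 2*5) = (-41 - 15)/(-3 + 10) = -56/7 = -56*⅐ = -8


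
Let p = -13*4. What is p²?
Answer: 2704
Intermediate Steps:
p = -52
p² = (-52)² = 2704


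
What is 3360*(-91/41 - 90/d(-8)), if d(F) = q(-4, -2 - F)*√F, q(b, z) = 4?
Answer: -305760/41 + 18900*I*√2 ≈ -7457.6 + 26729.0*I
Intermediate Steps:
d(F) = 4*√F
3360*(-91/41 - 90/d(-8)) = 3360*(-91/41 - 90*(-I*√2/16)) = 3360*(-91/41 - (-45)*I*√2/8) = 3360*(-91/41 + 45*I*√2/8) = -305760/41 + 18900*I*√2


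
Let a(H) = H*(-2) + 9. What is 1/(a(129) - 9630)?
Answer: -1/9879 ≈ -0.00010122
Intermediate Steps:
a(H) = 9 - 2*H (a(H) = -2*H + 9 = 9 - 2*H)
1/(a(129) - 9630) = 1/((9 - 2*129) - 9630) = 1/((9 - 258) - 9630) = 1/(-249 - 9630) = 1/(-9879) = -1/9879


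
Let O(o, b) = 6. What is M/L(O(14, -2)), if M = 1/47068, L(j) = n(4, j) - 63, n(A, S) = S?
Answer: -1/2682876 ≈ -3.7273e-7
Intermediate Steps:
L(j) = -63 + j (L(j) = j - 63 = -63 + j)
M = 1/47068 ≈ 2.1246e-5
M/L(O(14, -2)) = 1/(47068*(-63 + 6)) = (1/47068)/(-57) = (1/47068)*(-1/57) = -1/2682876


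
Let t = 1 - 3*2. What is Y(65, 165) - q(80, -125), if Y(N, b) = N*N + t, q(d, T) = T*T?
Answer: -11405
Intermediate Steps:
t = -5 (t = 1 - 6 = -5)
q(d, T) = T**2
Y(N, b) = -5 + N**2 (Y(N, b) = N*N - 5 = N**2 - 5 = -5 + N**2)
Y(65, 165) - q(80, -125) = (-5 + 65**2) - 1*(-125)**2 = (-5 + 4225) - 1*15625 = 4220 - 15625 = -11405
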